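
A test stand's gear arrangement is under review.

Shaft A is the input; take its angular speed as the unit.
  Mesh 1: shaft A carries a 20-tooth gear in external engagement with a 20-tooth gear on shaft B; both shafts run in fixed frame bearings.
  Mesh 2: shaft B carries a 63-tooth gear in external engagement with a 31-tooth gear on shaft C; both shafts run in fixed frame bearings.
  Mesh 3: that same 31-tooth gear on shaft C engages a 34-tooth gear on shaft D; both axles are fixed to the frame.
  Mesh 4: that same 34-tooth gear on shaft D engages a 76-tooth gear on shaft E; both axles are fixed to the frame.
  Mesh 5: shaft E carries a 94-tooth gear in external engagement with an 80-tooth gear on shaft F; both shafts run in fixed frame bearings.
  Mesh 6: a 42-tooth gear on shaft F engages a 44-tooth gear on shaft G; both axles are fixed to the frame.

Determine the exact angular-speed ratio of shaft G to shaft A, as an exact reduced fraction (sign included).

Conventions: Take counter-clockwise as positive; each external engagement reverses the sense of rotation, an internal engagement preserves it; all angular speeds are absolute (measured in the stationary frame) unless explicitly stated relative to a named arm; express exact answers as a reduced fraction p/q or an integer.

62181/66880

class = fixed-axis compound train [6 meshes; 6 ratios multiply, 6 sense flips]
mesh 1 [20T→20T]: running ratio 1, sense −
mesh 2 [63T→31T]: running ratio 63/31, sense +
mesh 3 [31T→34T]: running ratio 63/34, sense −
mesh 4 [34T→76T]: running ratio 63/76, sense +
mesh 5 [94T→80T]: running ratio 2961/3040, sense −
mesh 6 [42T→44T]: running ratio 62181/66880, sense +
ω_out/ω_in = 62181/66880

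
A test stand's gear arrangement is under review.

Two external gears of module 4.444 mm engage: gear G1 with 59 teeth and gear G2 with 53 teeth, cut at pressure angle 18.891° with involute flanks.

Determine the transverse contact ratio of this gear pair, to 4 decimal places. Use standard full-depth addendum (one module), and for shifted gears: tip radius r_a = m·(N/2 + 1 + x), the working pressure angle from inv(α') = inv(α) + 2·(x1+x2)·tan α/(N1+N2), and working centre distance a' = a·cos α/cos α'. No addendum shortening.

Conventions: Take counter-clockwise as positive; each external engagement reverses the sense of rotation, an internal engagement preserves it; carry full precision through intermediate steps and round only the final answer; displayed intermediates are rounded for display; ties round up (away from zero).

topology: single-mesh involute geometry — m = 4.444, 59T/53T pair
base radii: r_b1 = 124.036567, r_b2 = 111.422679
tip radii: r_a1 = 135.542000, r_a2 = 122.210000
no profile shift: α' = α, a' = a
action lengths: √(r_a1²−r_b1²) = 54.649463, √(r_a2²−r_b2²) = 50.202298
base pitch p_b = π·m·cos α = 13.209233
CR = (54.649463 + 50.202298 − 248.864000·sin 18.89100°)/13.209233 = 1.837908
contact ratio ≈ 1.8379

1.8379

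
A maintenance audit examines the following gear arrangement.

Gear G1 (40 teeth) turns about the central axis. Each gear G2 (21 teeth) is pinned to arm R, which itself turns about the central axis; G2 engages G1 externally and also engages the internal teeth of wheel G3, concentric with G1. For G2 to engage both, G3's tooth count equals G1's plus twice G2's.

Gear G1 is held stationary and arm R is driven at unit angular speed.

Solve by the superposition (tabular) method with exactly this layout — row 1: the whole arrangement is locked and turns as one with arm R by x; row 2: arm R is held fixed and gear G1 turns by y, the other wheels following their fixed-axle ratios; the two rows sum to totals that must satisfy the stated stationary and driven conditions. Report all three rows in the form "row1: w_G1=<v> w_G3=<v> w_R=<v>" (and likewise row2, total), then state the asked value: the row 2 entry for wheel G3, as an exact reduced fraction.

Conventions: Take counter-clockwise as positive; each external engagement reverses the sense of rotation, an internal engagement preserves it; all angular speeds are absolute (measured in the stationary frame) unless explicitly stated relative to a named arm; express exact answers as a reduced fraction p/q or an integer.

topology: planetary set — G1 40T / G2 21T / G3 82T, arm = carrier (Willis)
superposition row 1 [locked train]: every member turns x
row 2 — arm fixed, fixed-axis ratios: sun y, ring −(40/82)·y, arm 0
boundary: total ω_sun = x + y = 0 and total ω_arm = x = 1  ⇒  y = -1, x = 1
row 2 ring = −(40/82)·(-1) = 20/41
totals (row 1 + row 2): sun 1 + (-1) = 0, ring 1 + 20/41 = 61/41, arm 1 + 0 = 1
asked cell (row2, ring) = 20/41

row1: w_G1=1 w_G3=1 w_R=1
row2: w_G1=-1 w_G3=20/41 w_R=0
total: w_G1=0 w_G3=61/41 w_R=1
asked value: 20/41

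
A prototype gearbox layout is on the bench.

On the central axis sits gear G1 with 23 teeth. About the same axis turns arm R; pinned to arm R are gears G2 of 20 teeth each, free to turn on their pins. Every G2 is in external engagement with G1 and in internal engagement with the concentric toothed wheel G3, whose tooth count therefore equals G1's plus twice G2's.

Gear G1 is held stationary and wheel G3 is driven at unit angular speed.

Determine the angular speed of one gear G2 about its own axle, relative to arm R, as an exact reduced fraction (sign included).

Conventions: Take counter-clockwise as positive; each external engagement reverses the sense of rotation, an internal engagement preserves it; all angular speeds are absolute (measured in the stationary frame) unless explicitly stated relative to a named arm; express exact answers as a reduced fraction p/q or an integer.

1449/1720

class = planetary set [G3 = 23+2·20 = 63; Willis about the carrier]
ring teeth: 23 + 2·20 = 63
23(ω_sun−ω_arm) = −63(ω_ring−ω_arm),  ω_sun = 0, ω_ring = 1
23(0−ω_arm) = −63(1−ω_arm)  ⇒  86·ω_arm = 63  ⇒  ω_arm = 63/86
sun–planet mesh: 23·(0−63/86) = −20·(ω_p−ω_arm)  ⇒  ω_p−ω_arm = 1449/1720
exact speed ratio = 1449/1720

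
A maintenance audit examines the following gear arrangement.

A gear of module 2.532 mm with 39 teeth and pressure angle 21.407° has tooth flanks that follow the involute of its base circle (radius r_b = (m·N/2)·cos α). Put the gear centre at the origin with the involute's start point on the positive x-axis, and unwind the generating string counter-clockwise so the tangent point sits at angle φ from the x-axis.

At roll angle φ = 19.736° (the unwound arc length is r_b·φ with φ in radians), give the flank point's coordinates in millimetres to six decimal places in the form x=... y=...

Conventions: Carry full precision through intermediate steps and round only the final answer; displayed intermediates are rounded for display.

single-mesh involute tooth geometry (39T wheel at module 2.532)
pitch radius r_p = m·N/2 = 2.532·39/2 = 49.374000
base radius r_b = r_p·cos α = 49.374000·cos 21.407° = 45.967749
roll angle φ = 19.736° = 0.34445818 rad
x = r_b·(cos φ + φ·sin φ) = 48.614457
y = r_b·(sin φ − φ·cos φ) = 0.618842

x=48.614457 y=0.618842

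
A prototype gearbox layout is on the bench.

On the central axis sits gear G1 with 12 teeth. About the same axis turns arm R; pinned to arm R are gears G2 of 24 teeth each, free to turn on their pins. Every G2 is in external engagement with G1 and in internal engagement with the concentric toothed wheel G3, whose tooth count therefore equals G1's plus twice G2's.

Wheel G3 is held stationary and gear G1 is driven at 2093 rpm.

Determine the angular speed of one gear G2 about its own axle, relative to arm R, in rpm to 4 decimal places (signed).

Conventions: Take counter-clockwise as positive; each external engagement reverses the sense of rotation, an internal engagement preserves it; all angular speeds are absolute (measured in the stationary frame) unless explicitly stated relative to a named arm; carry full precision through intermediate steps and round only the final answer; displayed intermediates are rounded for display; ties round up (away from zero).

class = planetary set [G3 = 12+2·24 = 60; Willis about the carrier]
normalise by the input: solve with ω_sun = 1, then scale by 2093 rpm
ring teeth: 12 + 2·24 = 60
12(ω_sun−ω_arm) = −60(ω_ring−ω_arm),  ω_ring = 0, ω_sun = 1
12(1−ω_arm) = −60(0−ω_arm)  ⇒  72·ω_arm = 12  ⇒  ω_arm = 1/6
sun–planet mesh: 12·(1−1/6) = −24·(ω_p−ω_arm)  ⇒  ω_p−ω_arm = -5/12
scale: ω_p−ω_arm = -5/12 × 2093 rpm = -872.0833 rpm

-872.0833 rpm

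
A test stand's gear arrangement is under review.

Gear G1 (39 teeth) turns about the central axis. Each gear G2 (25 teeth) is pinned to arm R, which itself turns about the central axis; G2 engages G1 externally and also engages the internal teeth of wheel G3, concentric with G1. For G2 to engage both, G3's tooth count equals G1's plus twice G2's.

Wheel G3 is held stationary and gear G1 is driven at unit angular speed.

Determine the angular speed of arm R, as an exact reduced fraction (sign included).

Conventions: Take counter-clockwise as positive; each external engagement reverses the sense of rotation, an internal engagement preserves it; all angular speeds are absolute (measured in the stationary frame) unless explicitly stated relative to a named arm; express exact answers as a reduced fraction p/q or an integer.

39/128

planetary set (39T centre, 25T on arm, 89T internal) — Willis relation
ring teeth: 39 + 2·25 = 89
39(ω_sun−ω_arm) = −89(ω_ring−ω_arm),  ω_ring = 0, ω_sun = 1
39(1−ω_arm) = −89(0−ω_arm)  ⇒  128·ω_arm = 39  ⇒  ω_arm = 39/128
exact speed ratio = 39/128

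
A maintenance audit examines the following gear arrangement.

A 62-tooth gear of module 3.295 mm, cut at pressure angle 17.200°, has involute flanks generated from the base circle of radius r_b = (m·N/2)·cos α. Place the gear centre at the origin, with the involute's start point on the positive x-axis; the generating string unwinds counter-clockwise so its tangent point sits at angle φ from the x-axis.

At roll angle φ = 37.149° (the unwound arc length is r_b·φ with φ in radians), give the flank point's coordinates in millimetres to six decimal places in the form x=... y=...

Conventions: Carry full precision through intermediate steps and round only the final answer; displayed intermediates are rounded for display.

single-mesh involute tooth geometry (62T wheel at module 3.295)
pitch radius r_p = m·N/2 = 3.295·62/2 = 102.145000
base radius r_b = r_p·cos α = 102.145000·cos 17.200° = 97.576908
roll angle φ = 37.149° = 0.64837236 rad
x = r_b·(cos φ + φ·sin φ) = 115.981208
y = r_b·(sin φ − φ·cos φ) = 8.498281

x=115.981208 y=8.498281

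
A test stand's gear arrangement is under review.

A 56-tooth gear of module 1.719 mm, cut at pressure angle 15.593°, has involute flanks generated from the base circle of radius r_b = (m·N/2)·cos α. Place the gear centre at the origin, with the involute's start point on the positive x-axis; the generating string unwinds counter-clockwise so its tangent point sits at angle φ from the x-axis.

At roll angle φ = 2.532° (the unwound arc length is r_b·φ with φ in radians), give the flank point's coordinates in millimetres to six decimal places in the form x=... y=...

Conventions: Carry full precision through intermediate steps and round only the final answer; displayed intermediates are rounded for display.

x=46.405769 y=0.001333

class = single-mesh tooth geometry [base-circle involute, m = 1.719, 56T]
pitch radius r_p = m·N/2 = 1.719·56/2 = 48.132000
base radius r_b = r_p·cos α = 48.132000·cos 15.593° = 46.360522
roll angle φ = 2.532° = 0.04419174 rad
x = r_b·(cos φ + φ·sin φ) = 46.405769
y = r_b·(sin φ − φ·cos φ) = 0.001333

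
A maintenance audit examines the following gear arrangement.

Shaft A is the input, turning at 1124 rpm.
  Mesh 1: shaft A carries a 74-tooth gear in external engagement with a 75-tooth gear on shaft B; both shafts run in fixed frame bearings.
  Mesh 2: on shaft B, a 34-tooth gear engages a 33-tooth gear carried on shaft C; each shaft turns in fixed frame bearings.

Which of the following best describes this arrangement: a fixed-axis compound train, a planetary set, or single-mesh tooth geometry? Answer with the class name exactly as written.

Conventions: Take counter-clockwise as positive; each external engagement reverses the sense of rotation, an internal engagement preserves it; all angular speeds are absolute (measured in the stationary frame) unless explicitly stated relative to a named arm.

topology: fixed-axis compound train — 2 meshes, A→C
classification: fixed-axis compound train

fixed-axis compound train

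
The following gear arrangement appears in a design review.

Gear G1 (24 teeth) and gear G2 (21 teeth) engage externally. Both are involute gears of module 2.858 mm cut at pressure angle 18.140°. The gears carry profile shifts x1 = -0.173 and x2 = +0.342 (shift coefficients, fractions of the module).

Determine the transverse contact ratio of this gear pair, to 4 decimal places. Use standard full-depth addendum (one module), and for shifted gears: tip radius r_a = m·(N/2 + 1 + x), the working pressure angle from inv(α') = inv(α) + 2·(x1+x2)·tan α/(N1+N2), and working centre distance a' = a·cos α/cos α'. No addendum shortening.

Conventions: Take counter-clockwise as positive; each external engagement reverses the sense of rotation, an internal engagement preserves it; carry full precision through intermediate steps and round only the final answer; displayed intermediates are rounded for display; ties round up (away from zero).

recognized (one external pair, fixed centres): single-mesh tooth geometry, m = 2.858, N1 = 24, N2 = 21
base radii: r_b1 = 32.591441, r_b2 = 28.517511
tip radii: r_a1 = 36.659566, r_a2 = 33.844436
inv(α') = inv(18.140°) + 2·(-0.173+0.342)·tan α/(24+21) = 0.01348136  ⇒  α' = 19.36280°
a' = a·cos α / cos α' = 64.3050·cos 18.140°/cos 19.36280° = 64.772612
action lengths: √(r_a1²−r_b1²) = 16.784569, √(r_a2²−r_b2²) = 18.226284
base pitch p_b = π·m·cos α = 8.532419
CR = (16.784569 + 18.226284 − 64.772612·sin 19.36280°)/8.532419 = 1.586371
contact ratio ≈ 1.5864

1.5864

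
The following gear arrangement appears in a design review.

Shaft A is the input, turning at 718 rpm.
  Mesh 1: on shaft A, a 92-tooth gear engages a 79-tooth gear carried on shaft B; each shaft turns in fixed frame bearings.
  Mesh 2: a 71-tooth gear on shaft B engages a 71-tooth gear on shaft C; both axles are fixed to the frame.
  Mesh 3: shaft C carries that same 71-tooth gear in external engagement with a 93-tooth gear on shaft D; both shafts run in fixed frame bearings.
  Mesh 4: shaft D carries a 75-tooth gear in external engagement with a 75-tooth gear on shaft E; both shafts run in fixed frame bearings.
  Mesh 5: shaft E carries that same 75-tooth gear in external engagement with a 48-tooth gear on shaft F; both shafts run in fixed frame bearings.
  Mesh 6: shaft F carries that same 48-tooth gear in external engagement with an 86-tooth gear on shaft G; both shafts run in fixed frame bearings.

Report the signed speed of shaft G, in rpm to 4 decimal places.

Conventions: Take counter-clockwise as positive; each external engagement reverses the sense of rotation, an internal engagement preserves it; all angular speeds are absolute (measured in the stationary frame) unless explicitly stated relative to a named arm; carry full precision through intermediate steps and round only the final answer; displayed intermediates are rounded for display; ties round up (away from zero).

recognized (7 fixed axles, 6 meshes): fixed-axis compound train
mesh 1 [92T→79T]: ω = 718.0000×92/79 = 836.1519 rpm, sense flips to −
mesh 2 [71T→71T]: ω = 836.1519×71/71 = 836.1519 rpm, sense flips to +
mesh 3 [71T→93T]: ω = 836.1519×71/93 = 638.3525 rpm, sense flips to −
mesh 4 [75T→75T]: ω = 638.3525×75/75 = 638.3525 rpm, sense flips to +
mesh 5 [75T→48T]: ω = 638.3525×75/48 = 997.4258 rpm, sense flips to −
mesh 6 [48T→86T]: ω = 997.4258×48/86 = 556.7028 rpm, sense flips to +
signed output speed = +556.7028 rpm

+556.7028 rpm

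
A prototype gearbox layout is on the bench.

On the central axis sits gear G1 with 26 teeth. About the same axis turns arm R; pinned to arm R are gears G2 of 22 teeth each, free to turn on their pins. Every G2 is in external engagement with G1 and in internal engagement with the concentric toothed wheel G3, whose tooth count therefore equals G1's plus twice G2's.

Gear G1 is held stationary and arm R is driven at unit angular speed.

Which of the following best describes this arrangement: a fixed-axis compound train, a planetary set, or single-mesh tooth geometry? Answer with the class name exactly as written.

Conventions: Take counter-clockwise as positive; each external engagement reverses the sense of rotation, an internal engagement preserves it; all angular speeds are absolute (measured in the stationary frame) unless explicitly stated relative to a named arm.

planetary set

planetary set (26T centre, 22T on arm, 70T internal) — Willis relation
classification: planetary set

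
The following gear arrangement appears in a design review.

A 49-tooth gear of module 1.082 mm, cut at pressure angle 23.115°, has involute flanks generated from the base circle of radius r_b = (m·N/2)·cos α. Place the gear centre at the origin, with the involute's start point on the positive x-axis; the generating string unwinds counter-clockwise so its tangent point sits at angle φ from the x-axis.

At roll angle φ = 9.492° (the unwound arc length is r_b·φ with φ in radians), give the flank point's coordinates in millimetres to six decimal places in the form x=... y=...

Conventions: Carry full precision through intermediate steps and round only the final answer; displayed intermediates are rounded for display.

x=24.713104 y=0.036850

class = single-mesh tooth geometry [base-circle involute, m = 1.082, 49T]
pitch radius r_p = m·N/2 = 1.082·49/2 = 26.509000
base radius r_b = r_p·cos α = 26.509000·cos 23.115° = 24.380824
roll angle φ = 9.492° = 0.16566665 rad
x = r_b·(cos φ + φ·sin φ) = 24.713104
y = r_b·(sin φ − φ·cos φ) = 0.036850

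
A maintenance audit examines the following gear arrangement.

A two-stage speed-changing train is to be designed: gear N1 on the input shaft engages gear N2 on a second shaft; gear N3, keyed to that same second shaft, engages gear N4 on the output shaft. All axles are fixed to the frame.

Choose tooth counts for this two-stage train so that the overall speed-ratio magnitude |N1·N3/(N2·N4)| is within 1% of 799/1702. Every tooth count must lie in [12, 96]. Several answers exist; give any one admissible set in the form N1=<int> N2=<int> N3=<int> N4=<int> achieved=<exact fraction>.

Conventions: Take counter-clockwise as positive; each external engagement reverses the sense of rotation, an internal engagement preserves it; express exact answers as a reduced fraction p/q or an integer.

class = fixed-axis compound train [2-stage, 799/1702 wanted]
target = 799/1702 in lowest terms: an exact hit needs N1·N3 = k·799 and N2·N4 = k·1702 for one integer k, every count in [12, 96]; additionally prefer no 1:1 stage (N1 ≠ N2, N3 ≠ N4)
k = 1: N1·N3 = 799 = 17·47, N2·N4 = 1702 = 23·74
achieved = 17·47/(23·74) = 799/1702; |achieved − target| = 0 ≤ 799/170200 ✓

N1=17 N2=23 N3=47 N4=74 achieved=799/1702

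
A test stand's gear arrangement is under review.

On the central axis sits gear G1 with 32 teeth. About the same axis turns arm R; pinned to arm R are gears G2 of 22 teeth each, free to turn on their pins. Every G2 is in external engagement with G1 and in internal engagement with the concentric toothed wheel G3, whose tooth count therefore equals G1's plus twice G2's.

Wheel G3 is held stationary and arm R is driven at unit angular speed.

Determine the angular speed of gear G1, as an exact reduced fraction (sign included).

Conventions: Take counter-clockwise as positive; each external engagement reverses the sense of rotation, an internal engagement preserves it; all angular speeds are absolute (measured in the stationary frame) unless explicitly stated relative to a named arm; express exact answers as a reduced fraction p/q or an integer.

recognized (axles ride arm R): planetary set, 32/22/76 teeth
ring teeth: 32 + 2·22 = 76
32(ω_sun−ω_arm) = −76(ω_ring−ω_arm),  ω_ring = 0, ω_arm = 1
ω_sun = 1 − (76/32)(0−1) = 27/8
exact speed ratio = 27/8

27/8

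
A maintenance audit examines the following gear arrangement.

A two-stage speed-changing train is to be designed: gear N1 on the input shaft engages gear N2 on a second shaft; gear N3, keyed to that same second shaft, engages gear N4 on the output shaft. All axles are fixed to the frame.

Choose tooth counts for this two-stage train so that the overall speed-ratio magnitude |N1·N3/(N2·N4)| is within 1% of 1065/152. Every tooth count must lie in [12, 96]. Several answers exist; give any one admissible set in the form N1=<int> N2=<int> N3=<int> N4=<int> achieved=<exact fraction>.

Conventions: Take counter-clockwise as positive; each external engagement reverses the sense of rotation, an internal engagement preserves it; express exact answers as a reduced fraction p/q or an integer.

N1=30 N2=16 N3=71 N4=19 achieved=1065/152

class = fixed-axis compound train [2-stage, 1065/152 wanted]
target = 1065/152 in lowest terms: an exact hit needs N1·N3 = k·1065 and N2·N4 = k·152 for one integer k, every count in [12, 96]; additionally prefer no 1:1 stage (N1 ≠ N2, N3 ≠ N4)
k = 1: no 1:1-free in-range split of k·1065 and k·152 into factor pairs; take k = 2
k = 2: N1·N3 = 2130 = 30·71, N2·N4 = 304 = 16·19
achieved = 30·71/(16·19) = 1065/152; |achieved − target| = 0 ≤ 213/3040 ✓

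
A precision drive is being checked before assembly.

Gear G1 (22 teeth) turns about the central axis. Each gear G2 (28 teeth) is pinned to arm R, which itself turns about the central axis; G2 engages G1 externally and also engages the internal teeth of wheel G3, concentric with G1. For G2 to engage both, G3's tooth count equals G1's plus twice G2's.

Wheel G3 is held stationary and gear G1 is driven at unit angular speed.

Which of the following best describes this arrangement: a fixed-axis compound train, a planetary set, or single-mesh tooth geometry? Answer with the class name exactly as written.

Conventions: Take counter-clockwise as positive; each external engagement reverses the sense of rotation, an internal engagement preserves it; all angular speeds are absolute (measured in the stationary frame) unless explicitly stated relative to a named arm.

topology: planetary set — G1 22T / G2 28T / G3 78T, arm = carrier (Willis)
classification: planetary set

planetary set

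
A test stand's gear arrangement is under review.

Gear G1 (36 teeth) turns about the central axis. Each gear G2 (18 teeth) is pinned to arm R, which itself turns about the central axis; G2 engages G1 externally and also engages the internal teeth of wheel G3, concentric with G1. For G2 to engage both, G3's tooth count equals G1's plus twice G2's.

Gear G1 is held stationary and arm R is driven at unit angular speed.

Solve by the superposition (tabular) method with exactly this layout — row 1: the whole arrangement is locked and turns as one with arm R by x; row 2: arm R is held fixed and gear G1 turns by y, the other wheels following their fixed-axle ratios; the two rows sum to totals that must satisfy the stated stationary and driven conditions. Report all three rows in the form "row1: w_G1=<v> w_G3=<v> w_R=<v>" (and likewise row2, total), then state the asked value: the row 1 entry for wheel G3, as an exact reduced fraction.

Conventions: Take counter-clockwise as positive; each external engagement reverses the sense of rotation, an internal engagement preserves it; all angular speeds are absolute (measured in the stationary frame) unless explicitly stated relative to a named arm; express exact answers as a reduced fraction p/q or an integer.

planetary set (36T centre, 18T on arm, 72T internal) — Willis relation
row 1: whole set turns with the arm by x
row 2 (arm held, sun turns y): ω_ring = −(36/72)·y, ω_arm = 0
boundary: total ω_sun = x + y = 0 and total ω_arm = x = 1  ⇒  y = -1, x = 1
row 2 ring = −(36/72)·(-1) = 1/2
totals (row 1 + row 2): sun 1 + (-1) = 0, ring 1 + 1/2 = 3/2, arm 1 + 0 = 1
asked cell (row1, ring) = 1

row1: w_G1=1 w_G3=1 w_R=1
row2: w_G1=-1 w_G3=1/2 w_R=0
total: w_G1=0 w_G3=3/2 w_R=1
asked value: 1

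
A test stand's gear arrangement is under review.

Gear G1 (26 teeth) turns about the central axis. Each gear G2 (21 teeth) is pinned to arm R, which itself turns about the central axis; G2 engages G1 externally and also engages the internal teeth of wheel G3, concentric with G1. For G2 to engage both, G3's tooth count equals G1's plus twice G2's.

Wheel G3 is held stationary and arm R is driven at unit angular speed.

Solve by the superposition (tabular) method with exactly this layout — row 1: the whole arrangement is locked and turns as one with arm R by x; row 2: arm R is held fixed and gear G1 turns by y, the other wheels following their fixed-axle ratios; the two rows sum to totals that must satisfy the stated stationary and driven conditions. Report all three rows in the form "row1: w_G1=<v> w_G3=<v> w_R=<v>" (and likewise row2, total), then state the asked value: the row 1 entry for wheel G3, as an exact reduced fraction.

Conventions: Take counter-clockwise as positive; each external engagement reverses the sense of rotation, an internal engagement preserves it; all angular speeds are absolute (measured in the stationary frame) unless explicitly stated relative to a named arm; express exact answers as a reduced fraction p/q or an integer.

row1: w_G1=1 w_G3=1 w_R=1
row2: w_G1=34/13 w_G3=-1 w_R=0
total: w_G1=47/13 w_G3=0 w_R=1
asked value: 1

planetary set (26T centre, 21T on arm, 68T internal) — Willis relation
superposition row 1 [locked train]: every member turns x
row 2 (arm held, sun turns y): ω_ring = −(26/68)·y, ω_arm = 0
boundary: total ω_ring = x − (26/68)·y = 0 and total ω_arm = x = 1  ⇒  y = 34/13, x = 1
row 2 ring = −(26/68)·34/13 = -1
totals (row 1 + row 2): sun 1 + 34/13 = 47/13, ring 1 + (-1) = 0, arm 1 + 0 = 1
asked cell (row1, ring) = 1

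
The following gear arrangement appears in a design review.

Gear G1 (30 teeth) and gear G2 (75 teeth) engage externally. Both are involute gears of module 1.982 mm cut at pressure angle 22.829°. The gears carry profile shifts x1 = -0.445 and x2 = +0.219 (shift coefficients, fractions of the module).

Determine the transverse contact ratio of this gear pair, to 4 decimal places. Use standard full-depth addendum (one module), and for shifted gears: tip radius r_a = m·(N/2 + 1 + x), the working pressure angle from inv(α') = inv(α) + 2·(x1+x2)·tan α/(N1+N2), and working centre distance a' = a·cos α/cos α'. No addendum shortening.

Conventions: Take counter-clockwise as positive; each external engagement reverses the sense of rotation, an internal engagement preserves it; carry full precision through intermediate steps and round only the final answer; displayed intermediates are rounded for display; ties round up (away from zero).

class = single-mesh tooth geometry [involute pair 30T × 75T, m = 1.982]
base radii: r_b1 = 27.401157, r_b2 = 68.502892
tip radii: r_a1 = 30.830010, r_a2 = 76.741058
inv(α') = inv(22.829°) + 2·(-0.445+0.219)·tan α/(30+75) = 0.02070367  ⇒  α' = 22.22554°
a' = a·cos α / cos α' = 104.0550·cos 22.829°/cos 22.22554° = 103.601418
action lengths: √(r_a1²−r_b1²) = 14.130326, √(r_a2²−r_b2²) = 34.591094
base pitch p_b = π·m·cos α = 5.738885
CR = (14.130326 + 34.591094 − 103.601418·sin 22.22554°)/5.738885 = 1.661269
contact ratio ≈ 1.6613

1.6613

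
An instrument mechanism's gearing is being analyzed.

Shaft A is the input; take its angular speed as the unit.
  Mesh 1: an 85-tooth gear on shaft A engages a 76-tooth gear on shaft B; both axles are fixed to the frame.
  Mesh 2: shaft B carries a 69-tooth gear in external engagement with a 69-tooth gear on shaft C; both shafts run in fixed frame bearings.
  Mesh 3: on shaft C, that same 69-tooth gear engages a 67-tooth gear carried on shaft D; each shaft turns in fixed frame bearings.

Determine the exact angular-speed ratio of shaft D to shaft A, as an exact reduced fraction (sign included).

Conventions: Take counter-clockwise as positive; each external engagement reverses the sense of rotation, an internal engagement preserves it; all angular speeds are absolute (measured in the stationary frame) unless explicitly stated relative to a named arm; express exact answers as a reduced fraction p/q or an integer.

class = fixed-axis compound train [3 meshes; 3 ratios multiply, 3 sense flips]
mesh 1 [85T→76T]: running ratio 85/76, sense −
mesh 2 [69T→69T]: running ratio 85/76, sense +
mesh 3 [69T→67T]: running ratio 5865/5092, sense −
ω_out/ω_in = -5865/5092

-5865/5092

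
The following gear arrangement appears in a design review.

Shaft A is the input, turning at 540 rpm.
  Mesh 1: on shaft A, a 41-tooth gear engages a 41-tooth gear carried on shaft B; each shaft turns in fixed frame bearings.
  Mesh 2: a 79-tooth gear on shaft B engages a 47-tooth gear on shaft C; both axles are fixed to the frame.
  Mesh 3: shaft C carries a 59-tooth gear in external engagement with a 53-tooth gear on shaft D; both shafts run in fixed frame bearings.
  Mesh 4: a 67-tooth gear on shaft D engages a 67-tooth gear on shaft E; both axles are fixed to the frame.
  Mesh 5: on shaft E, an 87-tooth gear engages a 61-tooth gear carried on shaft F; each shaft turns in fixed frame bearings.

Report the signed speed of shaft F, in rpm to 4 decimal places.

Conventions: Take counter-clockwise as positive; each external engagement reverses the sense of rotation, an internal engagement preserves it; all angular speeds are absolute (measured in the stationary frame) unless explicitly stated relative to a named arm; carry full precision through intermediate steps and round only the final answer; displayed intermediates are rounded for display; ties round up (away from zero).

topology: fixed-axis compound train — 5 meshes, A→F
mesh 1 [41T→41T]: ω = 540.0000×41/41 = 540.0000 rpm, sense flips to −
mesh 2 [79T→47T]: ω = 540.0000×79/47 = 907.6596 rpm, sense flips to +
mesh 3 [59T→53T]: ω = 907.6596×59/53 = 1010.4135 rpm, sense flips to −
mesh 4 [67T→67T]: ω = 1010.4135×67/67 = 1010.4135 rpm, sense flips to +
mesh 5 [87T→61T]: ω = 1010.4135×87/61 = 1441.0815 rpm, sense flips to −
signed output speed = -1441.0815 rpm

-1441.0815 rpm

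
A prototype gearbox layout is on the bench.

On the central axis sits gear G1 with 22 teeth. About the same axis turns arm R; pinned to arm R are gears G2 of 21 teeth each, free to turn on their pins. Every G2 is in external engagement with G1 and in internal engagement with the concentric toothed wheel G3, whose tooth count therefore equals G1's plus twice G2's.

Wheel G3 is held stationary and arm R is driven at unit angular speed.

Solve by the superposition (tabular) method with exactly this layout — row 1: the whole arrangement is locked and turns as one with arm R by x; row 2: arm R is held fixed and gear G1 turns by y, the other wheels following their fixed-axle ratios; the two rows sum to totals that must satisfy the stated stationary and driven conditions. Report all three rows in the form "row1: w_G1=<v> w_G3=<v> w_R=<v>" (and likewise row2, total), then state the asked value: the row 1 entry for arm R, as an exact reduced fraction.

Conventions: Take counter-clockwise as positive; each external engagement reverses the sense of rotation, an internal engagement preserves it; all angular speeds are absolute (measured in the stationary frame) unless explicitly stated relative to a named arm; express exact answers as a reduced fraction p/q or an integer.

row1: w_G1=1 w_G3=1 w_R=1
row2: w_G1=32/11 w_G3=-1 w_R=0
total: w_G1=43/11 w_G3=0 w_R=1
asked value: 1

topology: planetary set — G1 22T / G2 21T / G3 64T, arm = carrier (Willis)
row 1 (train locked, turned with arm): all members turn x
superposition row 2 [arm held]: sun y, ring −(22/64)·y, arm 0
boundary: total ω_ring = x − (22/64)·y = 0 and total ω_arm = x = 1  ⇒  y = 32/11, x = 1
row 2 ring = −(22/64)·32/11 = -1
totals (row 1 + row 2): sun 1 + 32/11 = 43/11, ring 1 + (-1) = 0, arm 1 + 0 = 1
asked cell (row1, arm) = 1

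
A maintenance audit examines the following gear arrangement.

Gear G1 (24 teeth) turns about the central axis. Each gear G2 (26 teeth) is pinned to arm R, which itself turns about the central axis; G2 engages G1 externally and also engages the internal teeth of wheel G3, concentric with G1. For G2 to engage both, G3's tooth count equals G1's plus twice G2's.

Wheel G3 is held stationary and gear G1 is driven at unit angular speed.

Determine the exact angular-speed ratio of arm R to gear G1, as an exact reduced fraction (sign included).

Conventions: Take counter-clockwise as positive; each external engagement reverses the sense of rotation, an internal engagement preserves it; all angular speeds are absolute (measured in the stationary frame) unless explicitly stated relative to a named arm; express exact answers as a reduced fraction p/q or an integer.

6/25

planetary set (24T centre, 26T on arm, 76T internal) — Willis relation
ring teeth: 24 + 2·26 = 76
24(ω_sun−ω_arm) = −76(ω_ring−ω_arm),  ω_ring = 0, ω_sun = 1
24(1−ω_arm) = −76(0−ω_arm)  ⇒  100·ω_arm = 24  ⇒  ω_arm = 6/25
ω_out/ω_in = 6/25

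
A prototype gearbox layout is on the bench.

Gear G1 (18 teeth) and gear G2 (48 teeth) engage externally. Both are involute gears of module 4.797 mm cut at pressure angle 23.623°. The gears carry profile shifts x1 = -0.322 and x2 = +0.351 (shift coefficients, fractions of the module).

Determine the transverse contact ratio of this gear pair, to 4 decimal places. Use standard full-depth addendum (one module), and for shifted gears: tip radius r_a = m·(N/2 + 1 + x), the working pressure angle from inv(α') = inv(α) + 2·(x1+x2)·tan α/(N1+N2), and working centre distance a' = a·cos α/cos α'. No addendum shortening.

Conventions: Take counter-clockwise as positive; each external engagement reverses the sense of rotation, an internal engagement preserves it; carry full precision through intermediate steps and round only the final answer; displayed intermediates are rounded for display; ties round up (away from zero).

class = single-mesh tooth geometry [involute pair 18T × 48T, m = 4.797]
base radii: r_b1 = 39.555187, r_b2 = 105.480498
tip radii: r_a1 = 46.425366, r_a2 = 121.608747
inv(α') = inv(23.623°) + 2·(-0.322+0.351)·tan α/(18+48) = 0.02545261  ⇒  α' = 23.73750°
a' = a·cos α / cos α' = 158.3010·cos 23.623°/cos 23.73750° = 158.439796
action lengths: √(r_a1²−r_b1²) = 24.304358, √(r_a2²−r_b2²) = 60.519022
base pitch p_b = π·m·cos α = 13.807365
CR = (24.304358 + 60.519022 − 158.439796·sin 23.73750°)/13.807365 = 1.524109
contact ratio ≈ 1.5241

1.5241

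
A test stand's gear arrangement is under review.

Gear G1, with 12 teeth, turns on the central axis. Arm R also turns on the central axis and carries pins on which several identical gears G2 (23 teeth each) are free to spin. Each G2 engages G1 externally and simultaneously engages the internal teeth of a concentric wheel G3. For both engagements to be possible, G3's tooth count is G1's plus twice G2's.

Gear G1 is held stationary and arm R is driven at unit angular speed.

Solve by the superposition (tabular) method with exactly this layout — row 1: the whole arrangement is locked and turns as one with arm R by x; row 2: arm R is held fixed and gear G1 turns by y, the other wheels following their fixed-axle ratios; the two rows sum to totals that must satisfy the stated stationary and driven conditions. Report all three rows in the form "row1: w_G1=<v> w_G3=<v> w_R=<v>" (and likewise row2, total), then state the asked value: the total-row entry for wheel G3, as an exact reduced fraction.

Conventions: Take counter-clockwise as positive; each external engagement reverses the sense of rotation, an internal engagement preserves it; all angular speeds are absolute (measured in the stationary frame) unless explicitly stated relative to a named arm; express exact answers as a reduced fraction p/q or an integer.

row1: w_G1=1 w_G3=1 w_R=1
row2: w_G1=-1 w_G3=6/29 w_R=0
total: w_G1=0 w_G3=35/29 w_R=1
asked value: 35/29

topology: planetary set — G1 12T / G2 23T / G3 58T, arm = carrier (Willis)
row 1 (train locked, turned with arm): all members turn x
superposition row 2 [arm held]: sun y, ring −(12/58)·y, arm 0
boundary: total ω_sun = x + y = 0 and total ω_arm = x = 1  ⇒  y = -1, x = 1
row 2 ring = −(12/58)·(-1) = 6/29
totals (row 1 + row 2): sun 1 + (-1) = 0, ring 1 + 6/29 = 35/29, arm 1 + 0 = 1
asked cell (total, ring) = 35/29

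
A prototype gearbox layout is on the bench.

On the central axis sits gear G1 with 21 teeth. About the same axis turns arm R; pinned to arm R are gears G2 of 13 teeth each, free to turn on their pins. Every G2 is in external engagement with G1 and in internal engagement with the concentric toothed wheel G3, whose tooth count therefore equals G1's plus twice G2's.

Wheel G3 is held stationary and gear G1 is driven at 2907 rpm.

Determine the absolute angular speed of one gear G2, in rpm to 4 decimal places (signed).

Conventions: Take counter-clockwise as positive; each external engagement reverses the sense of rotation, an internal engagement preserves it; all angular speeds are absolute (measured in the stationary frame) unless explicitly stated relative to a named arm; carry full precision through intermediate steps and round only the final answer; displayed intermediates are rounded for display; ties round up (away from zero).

-2347.9615 rpm

class = planetary set [G3 = 21+2·13 = 47; Willis about the carrier]
normalise by the input: solve with ω_sun = 1, then scale by 2907 rpm
ring teeth: 21 + 2·13 = 47
21(ω_sun−ω_arm) = −47(ω_ring−ω_arm),  ω_ring = 0, ω_sun = 1
21(1−ω_arm) = −47(0−ω_arm)  ⇒  68·ω_arm = 21  ⇒  ω_arm = 21/68
sun–planet mesh: 21·(1−21/68) = −13·(ω_p−ω_arm)  ⇒  ω_p−ω_arm = -987/884
ω_p = 21/68 − 987/884 = -21/26
scale: ω_p = -21/26 × 2907 rpm = -2347.9615 rpm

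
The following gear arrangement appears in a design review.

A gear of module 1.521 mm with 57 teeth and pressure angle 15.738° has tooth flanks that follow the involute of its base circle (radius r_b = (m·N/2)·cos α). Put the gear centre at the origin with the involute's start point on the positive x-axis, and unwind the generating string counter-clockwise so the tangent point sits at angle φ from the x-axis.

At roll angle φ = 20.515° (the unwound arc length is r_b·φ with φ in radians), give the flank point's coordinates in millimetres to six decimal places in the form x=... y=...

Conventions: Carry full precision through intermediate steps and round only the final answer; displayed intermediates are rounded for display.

x=44.312876 y=0.630271

single-mesh involute tooth geometry (57T wheel at module 1.521)
pitch radius r_p = m·N/2 = 1.521·57/2 = 43.348500
base radius r_b = r_p·cos α = 43.348500·cos 15.738° = 41.723454
roll angle φ = 20.515° = 0.35805430 rad
x = r_b·(cos φ + φ·sin φ) = 44.312876
y = r_b·(sin φ − φ·cos φ) = 0.630271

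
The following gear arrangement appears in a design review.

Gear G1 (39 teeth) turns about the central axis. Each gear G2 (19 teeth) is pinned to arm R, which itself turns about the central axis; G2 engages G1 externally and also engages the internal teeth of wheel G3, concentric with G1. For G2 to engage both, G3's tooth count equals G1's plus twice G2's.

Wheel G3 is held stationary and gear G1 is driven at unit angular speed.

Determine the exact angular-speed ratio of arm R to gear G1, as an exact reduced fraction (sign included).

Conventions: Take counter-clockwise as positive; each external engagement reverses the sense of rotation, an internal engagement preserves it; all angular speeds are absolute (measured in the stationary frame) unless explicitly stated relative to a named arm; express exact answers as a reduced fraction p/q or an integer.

planetary set (39T centre, 19T on arm, 77T internal) — Willis relation
ring teeth: 39 + 2·19 = 77
39(ω_sun−ω_arm) = −77(ω_ring−ω_arm),  ω_ring = 0, ω_sun = 1
39(1−ω_arm) = −77(0−ω_arm)  ⇒  116·ω_arm = 39  ⇒  ω_arm = 39/116
ω_out/ω_in = 39/116

39/116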